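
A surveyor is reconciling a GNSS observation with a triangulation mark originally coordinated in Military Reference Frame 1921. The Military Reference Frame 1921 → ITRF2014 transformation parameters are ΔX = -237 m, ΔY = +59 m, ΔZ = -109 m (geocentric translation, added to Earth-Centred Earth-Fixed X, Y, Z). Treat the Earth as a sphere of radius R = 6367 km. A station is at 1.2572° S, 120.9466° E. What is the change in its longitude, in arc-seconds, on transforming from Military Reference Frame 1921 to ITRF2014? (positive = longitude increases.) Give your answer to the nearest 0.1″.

Δλ = 5.6″

sin φ = -0.021941, cos φ = 0.999759, sin λ = 0.857647, cos λ = -0.514239.
East component: ΔE = −sin λ·ΔX + cos λ·ΔY = −(0.857647)(-237) + (-0.514239)(59) = 172.92 m.
1° of latitude spans πR/180 = 111125 m; at latitude φ, 1° of longitude spans that × cos φ = 111098.4 m, so Δλ = 172.92 / 111098.4 × 3600 = 5.603″.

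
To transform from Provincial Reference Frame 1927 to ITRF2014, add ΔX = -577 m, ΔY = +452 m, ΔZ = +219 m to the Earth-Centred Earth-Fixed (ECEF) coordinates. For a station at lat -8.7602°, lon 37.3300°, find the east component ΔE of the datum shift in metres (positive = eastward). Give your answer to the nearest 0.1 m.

ΔE = 709.3 m

The local east axis at (φ, λ) is (−sin λ, cos λ, 0), so ΔE = −sin(37.3300°)·(-577) + cos(37.3300°)·452 = 709.31 m.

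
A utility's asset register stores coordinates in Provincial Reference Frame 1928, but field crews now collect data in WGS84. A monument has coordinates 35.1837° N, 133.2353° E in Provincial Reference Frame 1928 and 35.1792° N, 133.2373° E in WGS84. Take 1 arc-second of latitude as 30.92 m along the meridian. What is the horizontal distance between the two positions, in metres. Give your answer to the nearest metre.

Δφ = 35.1792° − 35.1837° = -0.0045°; Δλ = 133.2373° − 133.2353° = +0.0020°.
1° of latitude = 3600 × 30.92 = 111312 m.
ΔN = Δφ × 111312 = -500.9 m; ΔE = Δλ × 111312 × cos(35.1837°) = +0.0020 × 111312 × 0.817309 = 182.0 m.
Distance = √(ΔE² + ΔN²) = √(182.0² + (-500.9)²) = 532.9 m.

533 m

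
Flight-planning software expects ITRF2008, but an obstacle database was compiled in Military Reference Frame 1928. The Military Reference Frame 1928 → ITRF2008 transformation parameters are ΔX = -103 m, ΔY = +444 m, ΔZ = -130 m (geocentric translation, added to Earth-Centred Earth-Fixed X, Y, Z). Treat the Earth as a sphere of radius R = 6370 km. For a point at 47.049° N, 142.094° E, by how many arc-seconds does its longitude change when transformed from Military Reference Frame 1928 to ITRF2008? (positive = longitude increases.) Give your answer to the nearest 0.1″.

sin φ = 0.731937, cos φ = 0.681373, sin λ = 0.614368, cos λ = -0.789020.
East component: ΔE = −sin λ·ΔX + cos λ·ΔY = −(0.614368)(-103) + (-0.789020)(444) = -287.04 m.
1° of latitude spans πR/180 = 111177 m; at latitude φ, 1° of longitude spans that × cos φ = 75753.3 m, so Δλ = -287.04 / 75753.3 × 3600 = -13.641″.

Δλ = -13.6″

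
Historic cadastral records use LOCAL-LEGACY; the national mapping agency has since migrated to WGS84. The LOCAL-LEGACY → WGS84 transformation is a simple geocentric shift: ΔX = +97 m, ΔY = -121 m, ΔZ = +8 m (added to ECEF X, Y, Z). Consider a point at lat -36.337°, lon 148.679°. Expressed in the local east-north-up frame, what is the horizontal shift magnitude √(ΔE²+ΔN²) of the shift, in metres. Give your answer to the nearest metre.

96 m

At φ = -36.337°, λ = 148.679°: sin φ = -0.592534, cos φ = 0.805546, sin λ = 0.519832, cos λ = -0.854268.
ΔE = −sin λ·ΔX + cos λ·ΔY = −(0.519832)·(97) + (-0.854268)·(-121) = 52.94 m.
ΔN = −sin φ cos λ·ΔX − sin φ sin λ·ΔY + cos φ·ΔZ = −(-0.592534)(-0.854268)(97) − (-0.592534)(0.519832)(-121) + (0.805546)(8) = -79.93 m.
Horizontal magnitude = √(ΔE² + ΔN²) = √(52.94² + (-79.93)²) = 95.87 m.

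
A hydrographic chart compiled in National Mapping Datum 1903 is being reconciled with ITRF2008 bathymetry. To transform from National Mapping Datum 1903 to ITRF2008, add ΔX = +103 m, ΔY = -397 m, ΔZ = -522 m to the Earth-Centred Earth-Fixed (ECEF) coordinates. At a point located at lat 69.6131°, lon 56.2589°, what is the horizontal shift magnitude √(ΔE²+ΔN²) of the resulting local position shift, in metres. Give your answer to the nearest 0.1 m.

315.0 m

At φ = 69.6131°, λ = 56.2589°: sin φ = 0.937362, cos φ = 0.348358, sin λ = 0.831556, cos λ = 0.555441.
ΔE = −sin λ·ΔX + cos λ·ΔY = −(0.831556)·(103) + (0.555441)·(-397) = -306.16 m.
ΔN = −sin φ cos λ·ΔX − sin φ sin λ·ΔY + cos φ·ΔZ = −(0.937362)(0.555441)(103) − (0.937362)(0.831556)(-397) + (0.348358)(-522) = 73.98 m.
Horizontal magnitude = √(ΔE² + ΔN²) = √((-306.16)² + 73.98²) = 314.97 m.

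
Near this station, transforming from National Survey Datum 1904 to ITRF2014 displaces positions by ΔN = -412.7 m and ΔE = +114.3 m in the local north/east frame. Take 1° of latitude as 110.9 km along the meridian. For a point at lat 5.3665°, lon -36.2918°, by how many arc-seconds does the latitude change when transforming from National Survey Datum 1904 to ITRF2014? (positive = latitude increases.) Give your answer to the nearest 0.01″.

Δφ = -13.40″

1° of latitude = 110.9 km, so Δφ = -412.7 / 110900 = -0.0037214° = -13.397″.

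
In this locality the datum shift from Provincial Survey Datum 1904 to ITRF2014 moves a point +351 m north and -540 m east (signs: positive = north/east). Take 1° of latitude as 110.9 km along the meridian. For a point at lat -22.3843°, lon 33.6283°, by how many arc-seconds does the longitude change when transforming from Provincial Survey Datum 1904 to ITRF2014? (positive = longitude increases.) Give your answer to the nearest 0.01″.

Δλ = -18.96″

At latitude -22.3843°, cos φ = 0.924650.
1° of longitude at this latitude = 110.9 × cos φ = 102.54 km, so Δλ = -540.0 / 102543.7 = -0.0052660° = -18.958″.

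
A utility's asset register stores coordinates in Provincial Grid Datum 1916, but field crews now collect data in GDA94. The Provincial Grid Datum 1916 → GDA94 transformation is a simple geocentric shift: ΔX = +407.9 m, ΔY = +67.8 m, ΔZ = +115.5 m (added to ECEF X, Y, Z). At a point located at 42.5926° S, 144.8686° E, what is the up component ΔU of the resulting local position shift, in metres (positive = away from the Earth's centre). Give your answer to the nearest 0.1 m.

ΔU = -295.0 m

At φ = -42.5926°, λ = 144.8686°: sin φ = -0.676781, cos φ = 0.736185, sin λ = 0.575454, cos λ = -0.817834.
ΔU = cos φ cos λ·ΔX + cos φ sin λ·ΔY + sin φ·ΔZ = (0.736185)(-0.817834)(407.9) + (0.736185)(0.575454)(67.8) + (-0.676781)(115.5) = -295.03 m.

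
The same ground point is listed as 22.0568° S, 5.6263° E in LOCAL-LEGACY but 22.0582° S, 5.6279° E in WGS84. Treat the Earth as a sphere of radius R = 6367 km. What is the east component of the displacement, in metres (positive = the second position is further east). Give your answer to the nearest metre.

Δφ = -22.0582° − -22.0568° = -0.0014°; Δλ = 5.6279° − 5.6263° = +0.0016°.
1° along a meridian = πR/180 = 111125 m.
ΔN = Δφ × 111125 = -155.6 m; ΔE = Δλ × 111125 × cos(-22.0568°) = +0.0016 × 111125 × 0.926812 = 164.8 m.

ΔE = 165 m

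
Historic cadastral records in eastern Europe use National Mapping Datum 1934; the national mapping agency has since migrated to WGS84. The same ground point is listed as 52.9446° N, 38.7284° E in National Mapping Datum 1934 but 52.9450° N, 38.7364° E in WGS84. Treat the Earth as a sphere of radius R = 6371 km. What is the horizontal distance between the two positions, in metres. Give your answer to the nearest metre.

Δφ = 52.9450° − 52.9446° = +0.0004°; Δλ = 38.7364° − 38.7284° = +0.0080°.
1° along a meridian = πR/180 = 111195 m.
ΔN = Δφ × 111195 = 44.5 m; ΔE = Δλ × 111195 × cos(52.9446°) = +0.0080 × 111195 × 0.602587 = 536.0 m.
Distance = √(ΔE² + ΔN²) = √(536.0² + 44.5²) = 537.9 m.

538 m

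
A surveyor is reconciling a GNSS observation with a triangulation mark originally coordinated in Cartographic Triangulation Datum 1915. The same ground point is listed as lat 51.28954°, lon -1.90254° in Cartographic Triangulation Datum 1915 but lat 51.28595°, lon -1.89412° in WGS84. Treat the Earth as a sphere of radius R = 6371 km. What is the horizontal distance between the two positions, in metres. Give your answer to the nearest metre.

709 m

Δφ = 51.28595° − 51.28954° = -0.00359°; Δλ = -1.89412° − -1.90254° = +0.00842°.
1° along a meridian = πR/180 = 111195 m.
ΔN = Δφ × 111195 = -399.2 m; ΔE = Δλ × 111195 × cos(51.28954°) = +0.00842 × 111195 × 0.625385 = 585.5 m.
Distance = √(ΔE² + ΔN²) = √(585.5² + (-399.2)²) = 708.7 m.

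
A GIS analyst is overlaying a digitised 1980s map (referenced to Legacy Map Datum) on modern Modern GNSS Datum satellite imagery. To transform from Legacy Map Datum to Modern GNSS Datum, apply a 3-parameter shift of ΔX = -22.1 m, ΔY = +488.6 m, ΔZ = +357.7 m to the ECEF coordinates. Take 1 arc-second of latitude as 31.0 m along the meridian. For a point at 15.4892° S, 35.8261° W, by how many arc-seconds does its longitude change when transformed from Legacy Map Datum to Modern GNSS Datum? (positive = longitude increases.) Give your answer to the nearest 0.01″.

sin φ = -0.267057, cos φ = 0.963681, sin λ = -0.585327, cos λ = 0.810797.
East component: ΔE = −sin λ·ΔX + cos λ·ΔY = −(-0.585327)(-22.1) + (0.810797)(488.6) = 383.22 m.
1° of latitude spans 3600 × 31.00 = 111600 m; at latitude φ, 1° of longitude spans that × cos φ = 107546.8 m, so Δλ = 383.22 / 107546.8 × 3600 = 12.828″.

Δλ = 12.83″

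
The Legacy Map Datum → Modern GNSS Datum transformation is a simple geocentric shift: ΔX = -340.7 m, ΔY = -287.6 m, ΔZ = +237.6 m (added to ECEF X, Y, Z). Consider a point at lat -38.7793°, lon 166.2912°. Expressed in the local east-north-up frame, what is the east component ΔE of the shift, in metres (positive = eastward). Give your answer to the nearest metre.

ΔE = 360 m

The local east axis at (φ, λ) is (−sin λ, cos λ, 0), so ΔE = −sin(166.2912°)·(-340.7) + cos(166.2912°)·(-287.6) = 360.15 m.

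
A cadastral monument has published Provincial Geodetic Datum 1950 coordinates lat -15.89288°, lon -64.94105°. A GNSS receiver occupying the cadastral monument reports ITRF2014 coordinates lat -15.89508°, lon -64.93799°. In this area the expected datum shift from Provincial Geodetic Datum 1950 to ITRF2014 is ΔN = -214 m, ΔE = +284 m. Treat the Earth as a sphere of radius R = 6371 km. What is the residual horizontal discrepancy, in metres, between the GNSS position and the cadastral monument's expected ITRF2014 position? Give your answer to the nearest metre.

Observed coordinate differences: Δφ = -0.00220°, Δλ = +0.00306°.
Converting to metres (1° lat = 111195 m, cos φ = 0.961775): observed ΔN = -244.6 m, observed ΔE = 327.3 m.
Subtracting the expected shift leaves a residual of -244.6 − (-214) = -30.6 m north and 327.3 − (284) = 43.3 m east.
Residual distance = √((-30.6)² + 43.3²) = 53.0 m.

53 m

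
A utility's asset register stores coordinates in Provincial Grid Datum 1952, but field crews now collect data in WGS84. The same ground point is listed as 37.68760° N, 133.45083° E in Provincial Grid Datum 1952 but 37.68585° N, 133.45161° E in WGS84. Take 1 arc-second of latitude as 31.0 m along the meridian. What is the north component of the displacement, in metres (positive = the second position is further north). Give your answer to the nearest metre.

Δφ = 37.68585° − 37.68760° = -0.00175°; Δλ = 133.45161° − 133.45083° = +0.00078°.
1° of latitude = 3600 × 31.00 = 111600 m.
ΔN = Δφ × 111600 = -195.3 m; ΔE = Δλ × 111600 × cos(37.68760°) = +0.00078 × 111600 × 0.791356 = 68.9 m.

ΔN = -195 m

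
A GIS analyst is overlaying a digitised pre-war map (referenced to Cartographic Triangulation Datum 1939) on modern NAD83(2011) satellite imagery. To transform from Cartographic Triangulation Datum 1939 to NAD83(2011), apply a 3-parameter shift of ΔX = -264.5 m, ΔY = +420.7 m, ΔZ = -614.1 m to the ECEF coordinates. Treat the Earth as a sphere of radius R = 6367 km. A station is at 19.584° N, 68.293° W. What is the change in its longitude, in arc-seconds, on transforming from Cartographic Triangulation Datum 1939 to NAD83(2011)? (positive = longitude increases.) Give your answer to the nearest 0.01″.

Δλ = -3.10″

sin φ = 0.335188, cos φ = 0.942151, sin λ = -0.929087, cos λ = 0.369860.
East component: ΔE = −sin λ·ΔX + cos λ·ΔY = −(-0.929087)(-264.5) + (0.369860)(420.7) = -90.14 m.
1° of latitude spans πR/180 = 111125 m; at latitude φ, 1° of longitude spans that × cos φ = 104696.6 m, so Δλ = -90.14 / 104696.6 × 3600 = -3.100″.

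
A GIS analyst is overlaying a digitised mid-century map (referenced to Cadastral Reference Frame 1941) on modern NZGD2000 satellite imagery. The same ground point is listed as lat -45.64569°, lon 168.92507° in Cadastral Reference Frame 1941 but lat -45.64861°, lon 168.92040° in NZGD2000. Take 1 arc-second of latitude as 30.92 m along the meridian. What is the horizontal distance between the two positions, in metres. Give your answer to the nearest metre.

Δφ = -45.64861° − -45.64569° = -0.00292°; Δλ = 168.92040° − 168.92507° = -0.00467°.
1° of latitude = 3600 × 30.92 = 111312 m.
ΔN = Δφ × 111312 = -325.0 m; ΔE = Δλ × 111312 × cos(-45.64569°) = -0.00467 × 111312 × 0.699093 = -363.4 m.
Distance = √(ΔE² + ΔN²) = √((-363.4)² + (-325.0)²) = 487.6 m.

488 m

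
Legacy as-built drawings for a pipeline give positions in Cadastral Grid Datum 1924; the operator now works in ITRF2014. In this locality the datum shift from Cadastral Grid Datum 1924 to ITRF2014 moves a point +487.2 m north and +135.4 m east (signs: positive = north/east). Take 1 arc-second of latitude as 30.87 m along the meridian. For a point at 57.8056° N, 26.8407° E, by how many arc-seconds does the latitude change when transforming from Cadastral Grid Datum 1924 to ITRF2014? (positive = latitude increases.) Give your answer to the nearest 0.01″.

1″ of latitude = 30.87 m, so Δφ = 487.2 / 30.87 = 15.782″.

Δφ = 15.78″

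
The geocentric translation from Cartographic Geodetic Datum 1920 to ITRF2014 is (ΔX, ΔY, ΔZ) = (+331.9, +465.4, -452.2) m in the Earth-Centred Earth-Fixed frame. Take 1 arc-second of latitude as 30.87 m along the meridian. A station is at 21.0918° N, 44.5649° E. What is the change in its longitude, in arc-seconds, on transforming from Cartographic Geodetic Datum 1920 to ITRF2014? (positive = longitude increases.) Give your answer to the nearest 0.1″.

Δλ = 3.4″

sin φ = 0.359863, cos φ = 0.933005, sin λ = 0.701717, cos λ = 0.712456.
East component: ΔE = −sin λ·ΔX + cos λ·ΔY = −(0.701717)(331.9) + (0.712456)(465.4) = 98.68 m.
1° of latitude spans 3600 × 30.87 = 111132 m; at latitude φ, 1° of longitude spans that × cos φ = 103686.7 m, so Δλ = 98.68 / 103686.7 × 3600 = 3.426″.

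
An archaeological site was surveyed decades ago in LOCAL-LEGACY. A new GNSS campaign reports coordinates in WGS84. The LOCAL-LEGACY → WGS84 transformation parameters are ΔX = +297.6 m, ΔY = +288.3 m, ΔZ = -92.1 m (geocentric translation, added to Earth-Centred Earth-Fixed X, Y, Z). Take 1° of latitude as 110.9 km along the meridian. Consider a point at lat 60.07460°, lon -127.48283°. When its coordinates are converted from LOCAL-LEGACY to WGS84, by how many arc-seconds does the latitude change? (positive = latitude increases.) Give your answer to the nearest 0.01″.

sin φ = 0.866676, cos φ = 0.498872, sin λ = -0.793536, cos λ = -0.608524.
North component: ΔN = −sin φ cos λ·ΔX − sin φ sin λ·ΔY + cos φ·ΔZ = −(0.866676)(-0.608524)(297.6) − (0.866676)(-0.793536)(288.3) + (0.498872)(-92.1) = 309.28 m.
1° of latitude spans 110900 m, so Δφ = 309.28 / 110900 × 3600 = 10.040″.

Δφ = 10.04″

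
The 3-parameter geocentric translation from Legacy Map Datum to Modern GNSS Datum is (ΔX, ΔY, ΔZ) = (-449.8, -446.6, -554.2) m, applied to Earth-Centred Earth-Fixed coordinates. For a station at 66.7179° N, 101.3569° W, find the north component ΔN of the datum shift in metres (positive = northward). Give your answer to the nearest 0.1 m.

ΔN = -702.6 m

The local north axis is (−sin φ cos λ, −sin φ sin λ, cos φ), giving ΔN = -81.362 − 402.201 − 219.052 = -702.62 m.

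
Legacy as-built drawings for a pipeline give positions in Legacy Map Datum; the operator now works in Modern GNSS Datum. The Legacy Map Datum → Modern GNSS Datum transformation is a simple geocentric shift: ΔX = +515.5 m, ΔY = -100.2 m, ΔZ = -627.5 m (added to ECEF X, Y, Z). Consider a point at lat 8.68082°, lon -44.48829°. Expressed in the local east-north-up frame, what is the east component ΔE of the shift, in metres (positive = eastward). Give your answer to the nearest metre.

At φ = 8.68082°, λ = -44.48829°: sin φ = 0.150930, cos φ = 0.988544, sin λ = -0.700763, cos λ = 0.713394.
ΔE = −sin λ·ΔX + cos λ·ΔY = −(-0.700763)·(515.5) + (0.713394)·(-100.2) = 289.76 m.

ΔE = 290 m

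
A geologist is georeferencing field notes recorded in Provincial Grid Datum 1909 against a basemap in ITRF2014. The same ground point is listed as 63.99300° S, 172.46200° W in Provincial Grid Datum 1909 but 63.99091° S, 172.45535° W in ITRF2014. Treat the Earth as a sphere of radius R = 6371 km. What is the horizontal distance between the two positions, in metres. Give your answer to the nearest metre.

Δφ = -63.99091° − -63.99300° = +0.00209°; Δλ = -172.45535° − -172.46200° = +0.00665°.
1° along a meridian = πR/180 = 111195 m.
ΔN = Δφ × 111195 = 232.4 m; ΔE = Δλ × 111195 × cos(-63.99300°) = +0.00665 × 111195 × 0.438481 = 324.2 m.
Distance = √(ΔE² + ΔN²) = √(324.2² + 232.4²) = 398.9 m.

399 m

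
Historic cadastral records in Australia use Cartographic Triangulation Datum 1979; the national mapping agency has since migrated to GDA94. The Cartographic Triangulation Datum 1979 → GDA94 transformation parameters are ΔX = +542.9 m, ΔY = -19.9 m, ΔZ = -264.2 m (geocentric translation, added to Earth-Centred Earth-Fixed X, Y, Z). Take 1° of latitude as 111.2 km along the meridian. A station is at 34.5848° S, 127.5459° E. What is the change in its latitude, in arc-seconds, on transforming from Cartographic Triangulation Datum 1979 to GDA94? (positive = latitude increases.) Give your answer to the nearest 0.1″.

Δφ = -13.4″

sin φ = -0.567625, cos φ = 0.823287, sin λ = 0.792865, cos λ = -0.609397.
North component: ΔN = −sin φ cos λ·ΔX − sin φ sin λ·ΔY + cos φ·ΔZ = −(-0.567625)(-0.609397)(542.9) − (-0.567625)(0.792865)(-19.9) + (0.823287)(-264.2) = -414.26 m.
1° of latitude spans 111200 m, so Δφ = -414.26 / 111200 × 3600 = -13.411″.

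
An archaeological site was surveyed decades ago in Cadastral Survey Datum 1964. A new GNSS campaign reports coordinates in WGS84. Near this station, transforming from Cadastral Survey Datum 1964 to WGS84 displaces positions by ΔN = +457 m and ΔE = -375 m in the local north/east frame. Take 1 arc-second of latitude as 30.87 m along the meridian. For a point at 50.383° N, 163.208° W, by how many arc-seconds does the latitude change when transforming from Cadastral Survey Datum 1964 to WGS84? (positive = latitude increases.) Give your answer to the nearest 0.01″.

Δφ = 14.80″

1″ of latitude = 30.87 m, so Δφ = 457.0 / 30.87 = 14.804″.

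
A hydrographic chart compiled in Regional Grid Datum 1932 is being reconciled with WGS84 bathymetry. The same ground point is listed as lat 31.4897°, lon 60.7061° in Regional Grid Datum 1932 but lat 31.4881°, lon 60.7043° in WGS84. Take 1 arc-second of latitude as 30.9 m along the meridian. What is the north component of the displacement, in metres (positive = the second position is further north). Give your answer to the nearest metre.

Δφ = 31.4881° − 31.4897° = -0.0016°; Δλ = 60.7043° − 60.7061° = -0.0018°.
1° of latitude = 3600 × 30.90 = 111240 m.
ΔN = Δφ × 111240 = -178.0 m; ΔE = Δλ × 111240 × cos(31.4897°) = -0.0018 × 111240 × 0.852734 = -170.7 m.

ΔN = -178 m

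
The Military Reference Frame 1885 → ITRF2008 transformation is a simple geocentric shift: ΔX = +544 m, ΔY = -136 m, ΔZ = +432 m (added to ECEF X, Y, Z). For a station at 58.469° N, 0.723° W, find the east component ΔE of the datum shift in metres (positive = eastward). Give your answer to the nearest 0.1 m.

At φ = 58.469°, λ = -0.723°: sin φ = 0.852357, cos φ = 0.522960, sin λ = -0.012618, cos λ = 0.999920.
ΔE = −sin λ·ΔX + cos λ·ΔY = −(-0.012618)·(544) + (0.999920)·(-136) = -129.12 m.

ΔE = -129.1 m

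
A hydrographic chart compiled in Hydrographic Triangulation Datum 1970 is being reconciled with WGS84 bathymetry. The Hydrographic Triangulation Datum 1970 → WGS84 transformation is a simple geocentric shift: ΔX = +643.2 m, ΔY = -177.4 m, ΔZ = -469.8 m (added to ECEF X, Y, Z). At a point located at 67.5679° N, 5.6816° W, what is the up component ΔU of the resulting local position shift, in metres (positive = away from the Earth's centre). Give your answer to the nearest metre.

ΔU = -183 m

At φ = 67.5679°, λ = -5.6816°: sin φ = 0.924332, cos φ = 0.381588, sin λ = -0.099000, cos λ = 0.995087.
ΔU = cos φ cos λ·ΔX + cos φ sin λ·ΔY + sin φ·ΔZ = (0.381588)(0.995087)(643.2) + (0.381588)(-0.099000)(-177.4) + (0.924332)(-469.8) = -183.32 m.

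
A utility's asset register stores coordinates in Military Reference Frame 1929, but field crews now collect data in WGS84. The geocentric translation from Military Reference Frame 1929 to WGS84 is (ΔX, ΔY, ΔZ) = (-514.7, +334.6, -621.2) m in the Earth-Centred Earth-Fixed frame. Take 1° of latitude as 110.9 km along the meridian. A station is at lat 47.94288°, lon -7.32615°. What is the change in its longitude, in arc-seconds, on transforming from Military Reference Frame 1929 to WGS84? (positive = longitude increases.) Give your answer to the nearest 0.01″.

Δλ = 12.90″

sin φ = 0.742477, cos φ = 0.669871, sin λ = -0.127517, cos λ = 0.991836.
East component: ΔE = −sin λ·ΔX + cos λ·ΔY = −(-0.127517)(-514.7) + (0.991836)(334.6) = 266.24 m.
1° of latitude spans 110900 m; at latitude φ, 1° of longitude spans that × cos φ = 74288.7 m, so Δλ = 266.24 / 74288.7 × 3600 = 12.902″.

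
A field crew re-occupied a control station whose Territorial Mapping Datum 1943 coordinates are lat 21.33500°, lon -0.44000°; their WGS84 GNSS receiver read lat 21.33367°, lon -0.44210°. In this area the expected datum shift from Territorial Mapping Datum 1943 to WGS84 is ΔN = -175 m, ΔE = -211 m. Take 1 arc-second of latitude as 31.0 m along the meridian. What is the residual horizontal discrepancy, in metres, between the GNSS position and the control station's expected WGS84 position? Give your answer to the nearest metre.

Observed coordinate differences: Δφ = -0.00133°, Δλ = -0.00210°.
Converting to metres (1° lat = 111600 m, cos φ = 0.931469): observed ΔN = -148.4 m, observed ΔE = -218.3 m.
Subtracting the expected shift leaves a residual of -148.4 − (-175) = 26.6 m north and -218.3 − (-211) = -7.3 m east.
Residual distance = √(26.6² + (-7.3)²) = 27.6 m.

28 m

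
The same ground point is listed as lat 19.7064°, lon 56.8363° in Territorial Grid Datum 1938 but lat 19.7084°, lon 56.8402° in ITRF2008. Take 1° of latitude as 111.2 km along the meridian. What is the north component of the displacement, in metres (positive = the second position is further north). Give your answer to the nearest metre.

Δφ = 19.7084° − 19.7064° = +0.0020°; Δλ = 56.8402° − 56.8363° = +0.0039°.
ΔN = Δφ × 111200 = 222.4 m; ΔE = Δλ × 111200 × cos(19.7064°) = +0.0039 × 111200 × 0.941433 = 408.3 m.

ΔN = 222 m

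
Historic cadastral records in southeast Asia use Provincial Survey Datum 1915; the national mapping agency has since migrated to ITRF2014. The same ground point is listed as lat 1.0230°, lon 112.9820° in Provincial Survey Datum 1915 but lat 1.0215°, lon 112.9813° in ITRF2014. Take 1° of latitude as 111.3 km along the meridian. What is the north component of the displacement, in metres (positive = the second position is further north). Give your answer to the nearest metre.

Δφ = 1.0215° − 1.0230° = -0.0015°; Δλ = 112.9813° − 112.9820° = -0.0007°.
ΔN = Δφ × 111300 = -166.9 m; ΔE = Δλ × 111300 × cos(1.0230°) = -0.0007 × 111300 × 0.999841 = -77.9 m.

ΔN = -167 m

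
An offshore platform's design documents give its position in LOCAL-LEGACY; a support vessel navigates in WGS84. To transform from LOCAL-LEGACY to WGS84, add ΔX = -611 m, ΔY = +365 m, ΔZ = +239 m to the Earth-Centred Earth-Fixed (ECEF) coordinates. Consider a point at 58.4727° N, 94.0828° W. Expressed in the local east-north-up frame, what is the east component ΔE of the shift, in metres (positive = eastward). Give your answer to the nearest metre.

The local east axis at (φ, λ) is (−sin λ, cos λ, 0), so ΔE = −sin(-94.0828°)·(-611) + cos(-94.0828°)·365 = -635.44 m.

ΔE = -635 m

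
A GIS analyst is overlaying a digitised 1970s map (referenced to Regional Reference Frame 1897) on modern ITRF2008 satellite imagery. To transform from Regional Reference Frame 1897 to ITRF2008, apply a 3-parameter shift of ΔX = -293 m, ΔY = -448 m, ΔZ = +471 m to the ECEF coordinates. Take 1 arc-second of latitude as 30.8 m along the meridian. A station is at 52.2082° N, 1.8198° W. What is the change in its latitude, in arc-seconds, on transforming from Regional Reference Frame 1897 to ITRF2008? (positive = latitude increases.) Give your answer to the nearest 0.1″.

Δφ = 16.5″

sin φ = 0.790243, cos φ = 0.612794, sin λ = -0.031756, cos λ = 0.999496.
North component: ΔN = −sin φ cos λ·ΔX − sin φ sin λ·ΔY + cos φ·ΔZ = −(0.790243)(0.999496)(-293) − (0.790243)(-0.031756)(-448) + (0.612794)(471) = 508.81 m.
1° of latitude spans 3600 × 30.80 = 110880 m, so Δφ = 508.81 / 110880 × 3600 = 16.520″.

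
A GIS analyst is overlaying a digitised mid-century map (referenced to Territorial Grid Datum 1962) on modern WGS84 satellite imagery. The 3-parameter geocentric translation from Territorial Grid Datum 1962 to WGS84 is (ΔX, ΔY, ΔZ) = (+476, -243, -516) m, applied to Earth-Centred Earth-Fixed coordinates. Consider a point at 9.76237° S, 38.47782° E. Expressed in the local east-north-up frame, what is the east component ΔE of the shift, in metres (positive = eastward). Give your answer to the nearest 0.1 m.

ΔE = -486.4 m

The local east axis at (φ, λ) is (−sin λ, cos λ, 0), so ΔE = −sin(38.47782°)·476 + cos(38.47782°)·(-243) = -486.41 m.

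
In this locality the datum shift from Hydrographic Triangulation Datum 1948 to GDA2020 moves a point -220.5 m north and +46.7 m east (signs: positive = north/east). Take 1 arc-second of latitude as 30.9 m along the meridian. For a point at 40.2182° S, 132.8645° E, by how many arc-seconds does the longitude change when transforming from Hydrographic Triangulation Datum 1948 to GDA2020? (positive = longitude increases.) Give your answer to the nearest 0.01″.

Δλ = 1.98″

At latitude -40.2182°, cos φ = 0.763591.
1″ of longitude at this latitude = 30.90 × cos φ = 23.5950 m, so Δλ = 46.7 / 23.5950 = 1.979″.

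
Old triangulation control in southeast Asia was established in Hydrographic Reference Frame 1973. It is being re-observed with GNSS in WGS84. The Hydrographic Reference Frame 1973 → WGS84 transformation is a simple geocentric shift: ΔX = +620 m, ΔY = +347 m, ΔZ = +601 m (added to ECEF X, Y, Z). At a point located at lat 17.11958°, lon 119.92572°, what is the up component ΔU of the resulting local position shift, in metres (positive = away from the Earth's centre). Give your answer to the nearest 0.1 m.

ΔU = 168.7 m

At φ = 17.11958°, λ = 119.92572°: sin φ = 0.294367, cos φ = 0.955692, sin λ = 0.866673, cos λ = -0.498877.
ΔU = cos φ cos λ·ΔX + cos φ sin λ·ΔY + sin φ·ΔZ = (0.955692)(-0.498877)(620) + (0.955692)(0.866673)(347) + (0.294367)(601) = 168.73 m.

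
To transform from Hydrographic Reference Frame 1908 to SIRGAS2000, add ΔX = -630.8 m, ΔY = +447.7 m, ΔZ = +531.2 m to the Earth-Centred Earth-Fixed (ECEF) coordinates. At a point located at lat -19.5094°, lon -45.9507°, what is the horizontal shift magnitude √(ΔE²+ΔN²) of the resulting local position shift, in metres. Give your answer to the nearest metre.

The local east axis at (φ, λ) is (−sin λ, cos λ, 0), so ΔE = −sin(-45.9507°)·(-630.8) + cos(-45.9507°)·447.7 = -142.11 m.
The local north axis is (−sin φ cos λ, −sin φ sin λ, cos φ), giving ΔN = -146.469 − 107.462 + 500.702 = 246.77 m.
Horizontal magnitude = √(ΔE² + ΔN²) = √((-142.11)² + 246.77²) = 284.76 m.

285 m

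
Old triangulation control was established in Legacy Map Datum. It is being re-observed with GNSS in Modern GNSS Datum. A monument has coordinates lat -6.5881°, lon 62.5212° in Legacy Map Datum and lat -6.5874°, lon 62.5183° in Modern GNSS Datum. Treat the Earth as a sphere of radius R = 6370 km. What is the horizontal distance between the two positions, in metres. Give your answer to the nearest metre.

Δφ = -6.5874° − -6.5881° = +0.0007°; Δλ = 62.5183° − 62.5212° = -0.0029°.
1° along a meridian = πR/180 = 111177 m.
ΔN = Δφ × 111177 = 77.8 m; ΔE = Δλ × 111177 × cos(-6.5881°) = -0.0029 × 111177 × 0.993397 = -320.3 m.
Distance = √(ΔE² + ΔN²) = √((-320.3)² + 77.8²) = 329.6 m.

330 m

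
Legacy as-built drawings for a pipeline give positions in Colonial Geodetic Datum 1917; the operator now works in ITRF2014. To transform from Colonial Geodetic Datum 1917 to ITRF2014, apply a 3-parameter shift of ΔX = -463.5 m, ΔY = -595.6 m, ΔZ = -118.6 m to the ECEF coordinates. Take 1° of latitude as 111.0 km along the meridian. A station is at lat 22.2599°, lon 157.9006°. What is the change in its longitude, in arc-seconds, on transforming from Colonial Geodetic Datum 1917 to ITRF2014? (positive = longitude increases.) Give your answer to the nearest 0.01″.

sin φ = 0.378809, cos φ = 0.925475, sin λ = 0.376215, cos λ = -0.926533.
East component: ΔE = −sin λ·ΔX + cos λ·ΔY = −(0.376215)(-463.5) + (-0.926533)(-595.6) = 726.22 m.
1° of latitude spans 111000 m; at latitude φ, 1° of longitude spans that × cos φ = 102727.7 m, so Δλ = 726.22 / 102727.7 × 3600 = 25.450″.

Δλ = 25.45″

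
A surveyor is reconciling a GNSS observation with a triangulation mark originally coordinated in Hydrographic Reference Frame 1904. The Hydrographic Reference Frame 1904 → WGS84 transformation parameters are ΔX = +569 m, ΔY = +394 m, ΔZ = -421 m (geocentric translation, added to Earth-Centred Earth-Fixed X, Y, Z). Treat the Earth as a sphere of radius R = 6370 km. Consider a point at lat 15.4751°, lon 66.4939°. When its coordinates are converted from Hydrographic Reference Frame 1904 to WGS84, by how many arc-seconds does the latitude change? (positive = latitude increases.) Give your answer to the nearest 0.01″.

sin φ = 0.266820, cos φ = 0.963747, sin λ = 0.917018, cos λ = 0.398847.
North component: ΔN = −sin φ cos λ·ΔX − sin φ sin λ·ΔY + cos φ·ΔZ = −(0.266820)(0.398847)(569) − (0.266820)(0.917018)(394) + (0.963747)(-421) = -562.69 m.
1° of latitude spans πR/180 = 111177 m, so Δφ = -562.69 / 111177 × 3600 = -18.220″.

Δφ = -18.22″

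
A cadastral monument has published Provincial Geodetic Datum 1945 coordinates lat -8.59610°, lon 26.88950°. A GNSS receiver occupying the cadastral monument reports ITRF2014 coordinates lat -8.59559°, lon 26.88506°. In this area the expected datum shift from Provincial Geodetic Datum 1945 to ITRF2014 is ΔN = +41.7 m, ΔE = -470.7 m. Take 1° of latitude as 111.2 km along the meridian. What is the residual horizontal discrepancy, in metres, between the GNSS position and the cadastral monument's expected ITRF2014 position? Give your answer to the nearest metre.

23 m

Observed coordinate differences: Δφ = +0.00051°, Δλ = -0.00444°.
Converting to metres (1° lat = 111200 m, cos φ = 0.988767): observed ΔN = 56.7 m, observed ΔE = -488.2 m.
Subtracting the expected shift leaves a residual of 56.7 − (41.7) = 15.0 m north and -488.2 − (-470.7) = -17.5 m east.
Residual distance = √(15.0² + (-17.5)²) = 23.0 m.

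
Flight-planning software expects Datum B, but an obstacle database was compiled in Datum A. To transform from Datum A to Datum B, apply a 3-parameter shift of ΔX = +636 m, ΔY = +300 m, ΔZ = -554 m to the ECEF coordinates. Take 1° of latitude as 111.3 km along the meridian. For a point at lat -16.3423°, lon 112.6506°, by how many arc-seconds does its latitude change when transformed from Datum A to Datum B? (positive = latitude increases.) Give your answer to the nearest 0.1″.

Δφ = -16.9″

sin φ = -0.281375, cos φ = 0.959598, sin λ = 0.922870, cos λ = -0.385110.
North component: ΔN = −sin φ cos λ·ΔX − sin φ sin λ·ΔY + cos φ·ΔZ = −(-0.281375)(-0.385110)(636) − (-0.281375)(0.922870)(300) + (0.959598)(-554) = -522.63 m.
1° of latitude spans 111300 m, so Δφ = -522.63 / 111300 × 3600 = -16.905″.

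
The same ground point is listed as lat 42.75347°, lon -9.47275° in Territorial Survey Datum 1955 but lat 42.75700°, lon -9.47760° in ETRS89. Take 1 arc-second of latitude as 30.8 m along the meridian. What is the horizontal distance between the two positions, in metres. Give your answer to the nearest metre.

Δφ = 42.75700° − 42.75347° = +0.00353°; Δλ = -9.47760° − -9.47275° = -0.00485°.
1° of latitude = 3600 × 30.80 = 110880 m.
ΔN = Δφ × 110880 = 391.4 m; ΔE = Δλ × 110880 × cos(42.75347°) = -0.00485 × 110880 × 0.734281 = -394.9 m.
Distance = √(ΔE² + ΔN²) = √((-394.9)² + 391.4²) = 556.0 m.

556 m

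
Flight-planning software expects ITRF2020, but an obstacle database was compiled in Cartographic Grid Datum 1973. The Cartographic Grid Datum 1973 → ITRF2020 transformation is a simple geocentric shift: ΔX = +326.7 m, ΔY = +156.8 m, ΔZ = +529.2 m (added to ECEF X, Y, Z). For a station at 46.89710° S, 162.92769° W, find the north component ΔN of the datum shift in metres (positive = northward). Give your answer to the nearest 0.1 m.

At φ = -46.89710°, λ = -162.92769°: sin φ = -0.730128, cos φ = 0.683311, sin λ = -0.293578, cos λ = -0.955935.
ΔN = −sin φ cos λ·ΔX − sin φ sin λ·ΔY + cos φ·ΔZ = −(-0.730128)(-0.955935)(326.7) − (-0.730128)(-0.293578)(156.8) + (0.683311)(529.2) = 99.98 m.

ΔN = 100.0 m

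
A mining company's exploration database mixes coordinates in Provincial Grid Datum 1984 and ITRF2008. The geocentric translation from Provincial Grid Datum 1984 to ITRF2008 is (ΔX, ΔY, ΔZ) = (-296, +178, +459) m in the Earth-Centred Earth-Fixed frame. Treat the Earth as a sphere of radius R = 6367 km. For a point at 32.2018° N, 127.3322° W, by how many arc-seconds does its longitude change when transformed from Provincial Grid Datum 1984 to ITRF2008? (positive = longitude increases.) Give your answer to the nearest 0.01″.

sin φ = 0.532903, cos φ = 0.846176, sin λ = -0.795133, cos λ = -0.606435.
East component: ΔE = −sin λ·ΔX + cos λ·ΔY = −(-0.795133)(-296) + (-0.606435)(178) = -343.30 m.
1° of latitude spans πR/180 = 111125 m; at latitude φ, 1° of longitude spans that × cos φ = 94031.5 m, so Δλ = -343.30 / 94031.5 × 3600 = -13.143″.

Δλ = -13.14″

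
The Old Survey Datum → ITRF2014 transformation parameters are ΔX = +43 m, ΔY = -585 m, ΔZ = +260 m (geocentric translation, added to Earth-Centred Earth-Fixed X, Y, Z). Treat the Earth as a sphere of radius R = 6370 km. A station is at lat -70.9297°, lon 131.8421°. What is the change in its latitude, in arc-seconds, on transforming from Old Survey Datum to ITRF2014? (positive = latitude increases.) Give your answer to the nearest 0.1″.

sin φ = -0.945118, cos φ = 0.326728, sin λ = 0.744986, cos λ = -0.667080.
North component: ΔN = −sin φ cos λ·ΔX − sin φ sin λ·ΔY + cos φ·ΔZ = −(-0.945118)(-0.667080)(43) − (-0.945118)(0.744986)(-585) + (0.326728)(260) = -354.06 m.
1° of latitude spans πR/180 = 111177 m, so Δφ = -354.06 / 111177 × 3600 = -11.465″.

Δφ = -11.5″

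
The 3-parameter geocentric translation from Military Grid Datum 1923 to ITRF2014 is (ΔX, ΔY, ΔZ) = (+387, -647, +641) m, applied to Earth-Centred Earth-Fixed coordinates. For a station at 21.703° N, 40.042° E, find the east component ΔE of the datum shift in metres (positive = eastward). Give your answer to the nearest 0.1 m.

The local east axis at (φ, λ) is (−sin λ, cos λ, 0), so ΔE = −sin(40.042°)·387 + cos(40.042°)·(-647) = -744.30 m.

ΔE = -744.3 m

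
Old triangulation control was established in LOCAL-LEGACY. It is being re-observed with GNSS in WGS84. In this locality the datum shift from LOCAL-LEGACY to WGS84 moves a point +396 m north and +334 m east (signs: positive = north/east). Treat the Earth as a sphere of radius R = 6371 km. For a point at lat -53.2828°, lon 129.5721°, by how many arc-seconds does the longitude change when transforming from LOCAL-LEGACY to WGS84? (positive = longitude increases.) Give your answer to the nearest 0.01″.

Δλ = 18.09″

At latitude -53.2828°, cos φ = 0.597866.
One radian of longitude at latitude φ spans R cos φ, so Δλ = ΔE / (R cos φ) = 334.0 / (6371000 × 0.597866) = 8.7687e-05 rad = 18.087″.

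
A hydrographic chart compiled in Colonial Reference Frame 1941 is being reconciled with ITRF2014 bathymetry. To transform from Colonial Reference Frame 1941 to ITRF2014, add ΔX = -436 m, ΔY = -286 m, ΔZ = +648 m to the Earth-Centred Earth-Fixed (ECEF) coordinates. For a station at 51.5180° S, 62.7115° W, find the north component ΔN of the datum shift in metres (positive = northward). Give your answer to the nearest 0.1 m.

At φ = -51.5180°, λ = -62.7115°: sin φ = -0.782804, cos φ = 0.622269, sin λ = -0.888709, cos λ = 0.458471.
ΔN = −sin φ cos λ·ΔX − sin φ sin λ·ΔY + cos φ·ΔZ = −(-0.782804)(0.458471)(-436) − (-0.782804)(-0.888709)(-286) + (0.622269)(648) = 445.72 m.

ΔN = 445.7 m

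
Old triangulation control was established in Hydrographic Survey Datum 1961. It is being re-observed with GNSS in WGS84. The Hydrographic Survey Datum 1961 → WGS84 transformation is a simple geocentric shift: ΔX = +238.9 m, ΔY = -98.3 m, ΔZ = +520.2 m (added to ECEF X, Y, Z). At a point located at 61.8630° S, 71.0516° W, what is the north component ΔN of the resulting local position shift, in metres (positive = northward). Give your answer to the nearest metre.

The local north axis is (−sin φ cos λ, −sin φ sin λ, cos φ), giving ΔN = 68.407 + 81.986 + 245.317 = 395.71 m.

ΔN = 396 m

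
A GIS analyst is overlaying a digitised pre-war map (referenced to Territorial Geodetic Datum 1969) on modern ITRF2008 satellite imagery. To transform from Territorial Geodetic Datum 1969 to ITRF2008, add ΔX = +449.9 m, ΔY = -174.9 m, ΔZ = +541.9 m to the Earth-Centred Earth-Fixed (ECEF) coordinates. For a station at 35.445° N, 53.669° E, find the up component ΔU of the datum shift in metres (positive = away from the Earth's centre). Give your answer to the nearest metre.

At φ = 35.445°, λ = 53.669°: sin φ = 0.579921, cos φ = 0.814673, sin λ = 0.805608, cos λ = 0.592449.
ΔU = cos φ cos λ·ΔX + cos φ sin λ·ΔY + sin φ·ΔZ = (0.814673)(0.592449)(449.9) + (0.814673)(0.805608)(-174.9) + (0.579921)(541.9) = 416.62 m.

ΔU = 417 m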